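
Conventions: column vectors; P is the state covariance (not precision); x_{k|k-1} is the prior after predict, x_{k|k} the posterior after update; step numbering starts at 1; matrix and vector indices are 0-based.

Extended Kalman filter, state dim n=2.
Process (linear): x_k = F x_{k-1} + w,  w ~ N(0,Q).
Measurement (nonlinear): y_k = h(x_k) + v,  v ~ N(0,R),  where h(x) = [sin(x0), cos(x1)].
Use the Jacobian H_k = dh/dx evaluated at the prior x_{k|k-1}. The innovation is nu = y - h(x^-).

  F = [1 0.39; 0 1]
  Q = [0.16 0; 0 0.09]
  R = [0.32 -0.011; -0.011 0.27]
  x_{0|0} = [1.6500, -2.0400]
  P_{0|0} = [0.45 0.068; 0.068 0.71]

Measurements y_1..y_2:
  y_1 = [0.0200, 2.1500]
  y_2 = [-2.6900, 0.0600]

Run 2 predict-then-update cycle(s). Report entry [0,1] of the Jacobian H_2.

H_jac[0,1] = 0.0000

step 1: x^-=[0.8544, -2.0400]  P^-=[0.7710 0.3449; 0.3449 0.8000]  H_jac=[0.6567 0.0000; 0.0000 0.8919]  S=[0.6525 0.1910; 0.1910 0.9064]  K=[0.7211 0.1874; 0.1243 0.7610]  nu=[-0.7342, 2.6022]  x^+=[0.8127, -0.1510]  P^+=[0.3483 0.0478; 0.0478 0.2288]
step 2: x^-=[0.7538, -0.1510]  P^-=[0.5804 0.1371; 0.1371 0.3188]  H_jac=[0.7291 0.0000; 0.0000 0.1505]  S=[0.6285 0.0040; 0.0040 0.2772]  K=[0.6728 0.0646; 0.1579 0.1707]  nu=[-3.3744, -0.9286]  x^+=[-1.5766, -0.8425]  P^+=[0.2943 0.0667; 0.0667 0.2949]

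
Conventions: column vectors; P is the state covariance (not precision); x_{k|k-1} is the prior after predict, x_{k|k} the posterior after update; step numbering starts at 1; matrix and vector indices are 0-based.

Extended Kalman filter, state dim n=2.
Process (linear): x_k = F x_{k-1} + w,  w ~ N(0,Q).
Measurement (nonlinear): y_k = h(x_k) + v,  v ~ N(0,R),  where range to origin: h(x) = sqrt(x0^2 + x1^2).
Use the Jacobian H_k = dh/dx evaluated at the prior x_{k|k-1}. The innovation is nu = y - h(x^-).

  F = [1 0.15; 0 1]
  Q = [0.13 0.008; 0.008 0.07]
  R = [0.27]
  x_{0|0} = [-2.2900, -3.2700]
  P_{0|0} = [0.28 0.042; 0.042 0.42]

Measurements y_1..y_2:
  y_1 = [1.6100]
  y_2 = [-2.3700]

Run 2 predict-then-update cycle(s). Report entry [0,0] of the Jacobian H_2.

step 1: x^-=[-2.7805, -3.2700]  P^-=[0.4321 0.1130; 0.1130 0.4900]  H_jac=[-0.6478 -0.7618]  S=[0.8472]  K=[-0.4320; -0.5270]  nu=[-2.6823]  x^+=[-1.6218, -1.8564]  P^+=[0.2740 -0.0799; -0.0799 0.2547]
step 2: x^-=[-1.9003, -1.8564]  P^-=[0.3857 -0.0337; -0.0337 0.3247]  H_jac=[-0.7153 -0.6988]  S=[0.5923]  K=[-0.4262; -0.3424]  nu=[-5.0266]  x^+=[0.2418, -0.1351]  P^+=[0.2782 -0.1201; -0.1201 0.2552]

H_jac[0,0] = -0.7153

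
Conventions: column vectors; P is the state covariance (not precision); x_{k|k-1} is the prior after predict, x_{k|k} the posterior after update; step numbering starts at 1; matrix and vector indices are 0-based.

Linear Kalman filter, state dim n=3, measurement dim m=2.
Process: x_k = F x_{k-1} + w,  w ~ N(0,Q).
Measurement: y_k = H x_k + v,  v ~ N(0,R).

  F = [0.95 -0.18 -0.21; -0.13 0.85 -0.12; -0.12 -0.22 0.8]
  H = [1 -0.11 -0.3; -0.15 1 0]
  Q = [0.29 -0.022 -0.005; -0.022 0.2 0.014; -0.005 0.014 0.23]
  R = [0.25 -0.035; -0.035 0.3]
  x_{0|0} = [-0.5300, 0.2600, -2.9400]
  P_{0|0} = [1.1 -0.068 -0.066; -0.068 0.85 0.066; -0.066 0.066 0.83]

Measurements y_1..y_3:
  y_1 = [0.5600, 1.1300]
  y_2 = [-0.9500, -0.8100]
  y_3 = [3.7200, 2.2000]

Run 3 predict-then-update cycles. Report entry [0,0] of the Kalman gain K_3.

K[0,0] = 0.5829

step 1: x^-=[0.0671, 0.6427, -2.3456]  P^-=[1.4015 -0.3281 -0.2817; -0.3281 0.8442 -0.1499; -0.2817 -0.1499 0.8040]  S=[1.9654 -0.6393; -0.6393 1.2741]  K=[0.7613 -0.0405; 0.0439 0.7232; -0.3408 -0.2555]  nu=[-0.1401, 0.4974]  x^+=[-0.0597, 0.9962, -2.4249]  P^+=[0.2209 -0.0057 0.0994; -0.0057 0.2146 -0.0498; 0.0994 -0.0498 0.6039]
step 2: x^-=[0.2732, 1.1456, -2.1520]  P^-=[0.4815 -0.0724 -0.0391; -0.0724 0.3820 -0.1243; -0.0391 -0.1243 0.6282]  S=[0.8238 -0.1873; -0.1873 0.7145]  K=[0.5980 -0.0457; 0.0334 0.5585; -0.3162 -0.2487]  nu=[-1.7428, -1.9146]  x^+=[-0.6815, 0.0181, -1.1248]  P^+=[0.1752 -0.0084 0.0834; -0.0084 0.1651 -0.0510; 0.0834 -0.0510 0.5311]
step 3: x^-=[-0.4145, 0.2389, -0.8220]  P^-=[0.4426 -0.0617 -0.0356; -0.0617 0.3448 -0.1080; -0.0356 -0.1080 0.5819]  S=[0.7770 -0.1712; -0.1712 0.6732]  K=[0.5829 -0.0420; 0.0311 0.5338; -0.3060 -0.2304]  nu=[3.9141, 1.8989]  x^+=[1.7873, 1.3744, -2.4573]  P^+=[0.1690 -0.0076 0.0757; -0.0076 0.1579 -0.0470; 0.0757 -0.0470 0.4976]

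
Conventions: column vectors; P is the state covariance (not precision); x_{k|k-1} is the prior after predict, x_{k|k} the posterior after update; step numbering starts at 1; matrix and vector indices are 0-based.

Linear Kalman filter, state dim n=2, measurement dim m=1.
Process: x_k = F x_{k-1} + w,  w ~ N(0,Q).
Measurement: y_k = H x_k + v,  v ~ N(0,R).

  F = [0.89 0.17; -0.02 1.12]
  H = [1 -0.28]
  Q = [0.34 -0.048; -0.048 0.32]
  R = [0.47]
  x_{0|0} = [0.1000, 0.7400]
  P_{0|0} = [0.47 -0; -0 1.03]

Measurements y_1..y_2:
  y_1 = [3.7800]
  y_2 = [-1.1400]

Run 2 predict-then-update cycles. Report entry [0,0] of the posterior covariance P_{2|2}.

step 1: x^-=[0.2148, 0.8268]  P^-=[0.7421 0.1397; 0.1397 1.6122]  S=[1.2602]  K=[0.5578; -0.2473]  nu=[3.7967]  x^+=[2.3326, -0.1122]  P^+=[0.3500 0.3136; 0.3136 1.5351]
step 2: x^-=[2.0569, -0.1723]  P^-=[0.7565 0.5496; 0.5496 2.2318]  S=[1.0937]  K=[0.5510; -0.0689]  nu=[-3.2452]  x^+=[0.2689, 0.0511]  P^+=[0.4245 0.5911; 0.5911 2.2266]

P_post[0,0] = 0.4245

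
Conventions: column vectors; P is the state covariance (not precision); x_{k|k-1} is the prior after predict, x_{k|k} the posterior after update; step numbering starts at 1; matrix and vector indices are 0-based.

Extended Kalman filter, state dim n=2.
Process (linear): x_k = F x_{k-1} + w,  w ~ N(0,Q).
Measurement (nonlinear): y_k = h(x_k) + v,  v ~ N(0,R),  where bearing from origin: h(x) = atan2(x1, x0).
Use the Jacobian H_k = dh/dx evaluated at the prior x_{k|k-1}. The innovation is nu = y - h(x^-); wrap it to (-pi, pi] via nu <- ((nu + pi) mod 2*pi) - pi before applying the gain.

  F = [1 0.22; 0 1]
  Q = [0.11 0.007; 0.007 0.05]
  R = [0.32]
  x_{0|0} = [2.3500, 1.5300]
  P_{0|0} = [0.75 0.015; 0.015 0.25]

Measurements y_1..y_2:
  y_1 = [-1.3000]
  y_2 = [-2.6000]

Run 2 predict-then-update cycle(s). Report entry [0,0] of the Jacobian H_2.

step 1: x^-=[2.6866, 1.5300]  P^-=[0.8787 0.0770; 0.0770 0.3000]  H_jac=[-0.1601 0.2811]  S=[0.3593]  K=[-0.3312; 0.2004]  nu=[-1.8177]  x^+=[3.2887, 1.1658]  P^+=[0.8393 0.1008; 0.1008 0.2856]
step 2: x^-=[3.5451, 1.1658]  P^-=[1.0075 0.1707; 0.1707 0.3356]  H_jac=[-0.0837 0.2546]  S=[0.3415]  K=[-0.1197; 0.2083]  nu=[-2.9177]  x^+=[3.8944, 0.5581]  P^+=[1.0026 0.1792; 0.1792 0.3208]

H_jac[0,0] = -0.0837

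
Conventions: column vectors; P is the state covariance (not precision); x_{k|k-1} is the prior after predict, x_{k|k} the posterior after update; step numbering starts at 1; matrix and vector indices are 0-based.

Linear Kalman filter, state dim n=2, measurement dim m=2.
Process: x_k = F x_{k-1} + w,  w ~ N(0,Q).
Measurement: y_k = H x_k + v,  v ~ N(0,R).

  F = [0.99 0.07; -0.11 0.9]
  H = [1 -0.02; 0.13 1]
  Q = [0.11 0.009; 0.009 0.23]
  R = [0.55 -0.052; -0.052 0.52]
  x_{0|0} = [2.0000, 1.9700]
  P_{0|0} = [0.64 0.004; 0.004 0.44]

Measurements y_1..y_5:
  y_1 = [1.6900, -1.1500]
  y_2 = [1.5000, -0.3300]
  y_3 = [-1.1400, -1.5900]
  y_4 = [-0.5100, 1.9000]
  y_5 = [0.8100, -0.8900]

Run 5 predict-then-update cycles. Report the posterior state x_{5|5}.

x_post = [0.3673, -0.2755]

step 1: x^-=[2.1179, 1.5530]  P^-=[0.7400 -0.0294; -0.0294 0.5934]  S=[1.2914 0.0030; 0.0030 1.1182]  K=[0.5733 0.0582; -0.0332 0.5273]  nu=[-0.3968, -2.9783]  x^+=[1.7171, -0.0043]  P^+=[0.3115 -0.0401; -0.0401 0.2811]
step 2: x^-=[1.6996, -0.1927]  P^-=[0.4111 -0.0426; -0.0426 0.4694]  S=[0.9630 -0.0504; -0.0504 0.9853]  K=[0.4295 0.0330; -0.0294 0.4693]  nu=[-0.2035, -0.3582]  x^+=[1.6004, -0.3549]  P^+=[0.2338 -0.0356; -0.0356 0.2502]
step 3: x^-=[1.5596, -0.4954]  P^-=[0.3355 -0.0321; -0.0321 0.4425]  S=[0.8869 -0.0493; -0.0493 0.9598]  K=[0.3807 0.0315; -0.0209 0.4556]  nu=[-2.7095, -1.2973]  x^+=[0.4872, -1.0299]  P^+=[0.2071 -0.0303; -0.0303 0.2420]
step 4: x^-=[0.4102, -0.9805]  P^-=[0.3100 -0.0251; -0.0251 0.4345]  S=[0.8612 -0.0454; -0.0454 0.9532]  K=[0.3623 0.0332; -0.0154 0.4517]  nu=[-0.9398, 2.8272]  x^+=[0.1636, 0.3109]  P^+=[0.1970 -0.0272; -0.0272 0.2392]
step 5: x^-=[0.1837, 0.2618]  P^-=[0.3005 -0.0214; -0.0214 0.4315]  S=[0.8515 -0.0429; -0.0429 0.9510]  K=[0.3551 0.0346; -0.0126 0.4502]  nu=[0.6315, -1.1757]  x^+=[0.3673, -0.2755]  P^+=[0.1930 -0.0256; -0.0256 0.2381]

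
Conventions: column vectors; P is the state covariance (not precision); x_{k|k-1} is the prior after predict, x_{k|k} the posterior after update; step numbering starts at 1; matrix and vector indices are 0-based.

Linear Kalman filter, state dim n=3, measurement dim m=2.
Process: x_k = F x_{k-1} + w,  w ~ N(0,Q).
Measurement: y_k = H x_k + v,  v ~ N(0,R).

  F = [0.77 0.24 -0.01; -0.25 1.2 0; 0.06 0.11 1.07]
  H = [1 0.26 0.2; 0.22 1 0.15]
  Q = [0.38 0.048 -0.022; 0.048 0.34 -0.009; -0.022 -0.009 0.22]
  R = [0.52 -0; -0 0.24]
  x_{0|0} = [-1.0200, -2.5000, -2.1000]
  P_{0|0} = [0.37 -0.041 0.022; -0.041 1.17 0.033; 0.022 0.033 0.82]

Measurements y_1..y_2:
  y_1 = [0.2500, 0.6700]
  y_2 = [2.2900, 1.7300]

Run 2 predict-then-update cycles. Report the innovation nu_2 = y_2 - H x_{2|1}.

step 1: x^-=[-1.3644, -2.7450, -2.5832]  P^-=[0.6512 0.2780 0.0397; 0.2780 2.0725 0.1746; 0.0397 0.1746 1.1844]  S=[1.5372 1.0609; 1.0609 2.5480]  K=[0.5053 -0.0427; -0.0434 0.8658; 0.1567 0.0764]  nu=[2.8447, 4.1026]  x^+=[-0.1023, 0.6833, -1.8239]  P^+=[0.2999 -0.0601 -0.1076; -0.0601 0.2396 -0.1239; -0.1076 -0.1239 1.1063]
step 2: x^-=[0.1034, 0.8456, -1.8826]  P^-=[0.5518 0.0086 -0.1399; 0.0086 0.7398 -0.1149; -0.1399 -0.1149 1.4468]  S=[1.1162 0.3116; 0.3116 0.9991]  K=[0.4828 -0.0415; -0.0471 0.7398; 0.0956 0.0416]  nu=[2.3432, 1.1440]  x^+=[1.1874, 1.5815, -1.6111]  P^+=[0.3023 -0.0473 -0.1947; -0.0473 0.2123 -0.1621; -0.1947 -0.1621 1.4324]

innov = [2.3432, 1.1440]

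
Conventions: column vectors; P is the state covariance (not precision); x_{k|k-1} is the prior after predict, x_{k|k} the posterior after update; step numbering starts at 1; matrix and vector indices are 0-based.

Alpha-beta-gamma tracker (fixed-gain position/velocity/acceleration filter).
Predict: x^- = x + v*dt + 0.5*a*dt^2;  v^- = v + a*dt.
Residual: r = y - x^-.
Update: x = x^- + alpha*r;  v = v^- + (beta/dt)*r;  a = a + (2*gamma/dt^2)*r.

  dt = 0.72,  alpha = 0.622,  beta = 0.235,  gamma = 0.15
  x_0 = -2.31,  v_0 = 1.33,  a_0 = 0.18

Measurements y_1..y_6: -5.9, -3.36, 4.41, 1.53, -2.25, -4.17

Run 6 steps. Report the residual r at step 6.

step 1: x_pred=-1.3057  r=-4.5943  x^+=-4.1634  v^+=-0.0399  a^+=-2.4787
step 2: x_pred=-4.8346  r=1.4746  x^+=-3.9174  v^+=-1.3433  a^+=-1.6254
step 3: x_pred=-5.3059  r=9.7159  x^+=0.7374  v^+=0.6576  a^+=3.9972
step 4: x_pred=2.2470  r=-0.7170  x^+=1.8010  v^+=3.3016  a^+=3.5823
step 5: x_pred=5.1067  r=-7.3567  x^+=0.5308  v^+=3.4797  a^+=-0.6750
step 6: x_pred=2.8613  r=-7.0313  x^+=-1.5122  v^+=0.6988  a^+=-4.7440

resid = -7.0313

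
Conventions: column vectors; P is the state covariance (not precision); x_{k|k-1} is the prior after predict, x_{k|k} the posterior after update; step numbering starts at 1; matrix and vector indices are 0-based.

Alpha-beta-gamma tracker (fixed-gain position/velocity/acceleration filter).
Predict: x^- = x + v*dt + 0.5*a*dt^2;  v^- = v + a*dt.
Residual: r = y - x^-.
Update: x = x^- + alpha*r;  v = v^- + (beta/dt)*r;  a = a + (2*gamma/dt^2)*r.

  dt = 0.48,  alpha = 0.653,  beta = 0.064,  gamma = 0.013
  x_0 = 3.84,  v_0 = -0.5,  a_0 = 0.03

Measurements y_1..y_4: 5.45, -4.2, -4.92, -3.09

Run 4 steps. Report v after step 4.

v_post = -2.3807

step 1: x_pred=3.6035  r=1.8465  x^+=4.8092  v^+=-0.2394  a^+=0.2384
step 2: x_pred=4.7218  r=-8.9218  x^+=-1.1041  v^+=-1.3145  a^+=-0.7684
step 3: x_pred=-1.8236  r=-3.0964  x^+=-3.8456  v^+=-2.0962  a^+=-1.1178
step 4: x_pred=-4.9805  r=1.8905  x^+=-3.7460  v^+=-2.3807  a^+=-0.9045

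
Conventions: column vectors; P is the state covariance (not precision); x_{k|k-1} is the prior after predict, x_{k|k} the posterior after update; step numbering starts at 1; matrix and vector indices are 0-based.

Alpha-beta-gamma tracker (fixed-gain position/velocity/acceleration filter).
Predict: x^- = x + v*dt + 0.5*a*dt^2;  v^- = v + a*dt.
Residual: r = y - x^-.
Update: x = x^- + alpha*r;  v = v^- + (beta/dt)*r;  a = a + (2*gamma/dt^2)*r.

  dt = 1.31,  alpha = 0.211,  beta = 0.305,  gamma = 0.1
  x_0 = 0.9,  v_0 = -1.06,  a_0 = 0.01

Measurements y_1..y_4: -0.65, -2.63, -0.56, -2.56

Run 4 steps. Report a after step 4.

step 1: x_pred=-0.4800  r=-0.1700  x^+=-0.5159  v^+=-1.0865  a^+=-0.0098
step 2: x_pred=-1.9476  r=-0.6824  x^+=-2.0916  v^+=-1.2582  a^+=-0.0893
step 3: x_pred=-3.8165  r=3.2565  x^+=-3.1294  v^+=-0.6171  a^+=0.2902
step 4: x_pred=-3.6887  r=1.1287  x^+=-3.4506  v^+=0.0259  a^+=0.4217

a_post = 0.4217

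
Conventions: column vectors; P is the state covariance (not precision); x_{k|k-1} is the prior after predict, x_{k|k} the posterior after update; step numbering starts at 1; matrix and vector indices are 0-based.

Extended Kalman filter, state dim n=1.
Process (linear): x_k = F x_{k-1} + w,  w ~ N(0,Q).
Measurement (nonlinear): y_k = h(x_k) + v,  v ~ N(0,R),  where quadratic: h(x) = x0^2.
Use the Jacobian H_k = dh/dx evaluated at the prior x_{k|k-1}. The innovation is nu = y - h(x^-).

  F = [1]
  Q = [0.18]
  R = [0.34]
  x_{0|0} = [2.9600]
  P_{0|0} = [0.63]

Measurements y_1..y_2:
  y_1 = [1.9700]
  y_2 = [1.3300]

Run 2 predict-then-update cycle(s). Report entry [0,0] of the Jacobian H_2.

step 1: x^-=[2.9600]  P^-=[0.8100]  H_jac=[5.9200]  S=[28.7276]  K=[0.1669]  nu=[-6.7916]  x^+=[1.8263]  P^+=[0.0096]
step 2: x^-=[1.8263]  P^-=[0.1896]  H_jac=[3.6527]  S=[2.8695]  K=[0.2413]  nu=[-2.0055]  x^+=[1.3423]  P^+=[0.0225]

H_jac[0,0] = 3.6527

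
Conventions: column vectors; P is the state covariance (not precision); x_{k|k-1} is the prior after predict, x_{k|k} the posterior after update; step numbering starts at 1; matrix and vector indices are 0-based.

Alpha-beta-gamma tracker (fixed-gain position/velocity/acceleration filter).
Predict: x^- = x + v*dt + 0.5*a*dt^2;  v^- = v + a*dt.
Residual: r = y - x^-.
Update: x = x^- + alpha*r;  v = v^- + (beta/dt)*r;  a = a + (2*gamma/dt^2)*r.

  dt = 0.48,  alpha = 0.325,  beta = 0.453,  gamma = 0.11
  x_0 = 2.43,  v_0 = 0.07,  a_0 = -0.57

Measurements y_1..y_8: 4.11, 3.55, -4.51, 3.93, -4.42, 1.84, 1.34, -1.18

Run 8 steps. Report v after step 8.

v_post = 8.0420

step 1: x_pred=2.3979  r=1.7121  x^+=2.9544  v^+=1.4122  a^+=1.0648
step 2: x_pred=3.7549  r=-0.2049  x^+=3.6883  v^+=1.7299  a^+=0.8692
step 3: x_pred=4.6188  r=-9.1288  x^+=1.6519  v^+=-6.4682  a^+=-7.8475
step 4: x_pred=-2.3568  r=6.2868  x^+=-0.3136  v^+=-4.3018  a^+=-1.8445
step 5: x_pred=-2.5909  r=-1.8291  x^+=-3.1854  v^+=-6.9133  a^+=-3.5910
step 6: x_pred=-6.9175  r=8.7575  x^+=-4.0713  v^+=-0.3721  a^+=4.7712
step 7: x_pred=-3.7003  r=5.0403  x^+=-2.0622  v^+=6.6748  a^+=9.5839
step 8: x_pred=2.2458  r=-3.4258  x^+=1.1324  v^+=8.0420  a^+=6.3128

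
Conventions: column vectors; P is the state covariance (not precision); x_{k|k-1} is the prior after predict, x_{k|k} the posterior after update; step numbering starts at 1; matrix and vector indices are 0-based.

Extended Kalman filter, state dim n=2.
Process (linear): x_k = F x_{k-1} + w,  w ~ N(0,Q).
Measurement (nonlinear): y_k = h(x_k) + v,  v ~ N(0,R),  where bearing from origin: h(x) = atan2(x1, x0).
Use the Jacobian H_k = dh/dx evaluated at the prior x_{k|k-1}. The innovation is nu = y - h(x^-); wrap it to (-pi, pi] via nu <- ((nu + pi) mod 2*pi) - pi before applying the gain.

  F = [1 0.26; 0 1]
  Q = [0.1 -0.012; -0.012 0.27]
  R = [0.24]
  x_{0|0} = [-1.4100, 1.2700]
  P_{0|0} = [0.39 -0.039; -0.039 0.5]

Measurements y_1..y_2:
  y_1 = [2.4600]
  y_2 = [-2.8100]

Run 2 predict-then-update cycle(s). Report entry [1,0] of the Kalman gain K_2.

step 1: x^-=[-1.0798, 1.2700]  P^-=[0.5035 0.0790; 0.0790 0.7700]  H_jac=[-0.4570 -0.3886]  S=[0.4895]  K=[-0.5328; -0.6850]  nu=[0.1846]  x^+=[-1.1781, 1.1436]  P^+=[0.3645 -0.0997; -0.0997 0.5403]
step 2: x^-=[-0.8808, 1.1436]  P^-=[0.4492 0.0288; 0.0288 0.8103]  H_jac=[-0.5488 -0.4227]  S=[0.5335]  K=[-0.4850; -0.6717]  nu=[1.2461]  x^+=[-1.4852, 0.3066]  P^+=[0.3238 -0.1450; -0.1450 0.5696]

K[1,0] = -0.6717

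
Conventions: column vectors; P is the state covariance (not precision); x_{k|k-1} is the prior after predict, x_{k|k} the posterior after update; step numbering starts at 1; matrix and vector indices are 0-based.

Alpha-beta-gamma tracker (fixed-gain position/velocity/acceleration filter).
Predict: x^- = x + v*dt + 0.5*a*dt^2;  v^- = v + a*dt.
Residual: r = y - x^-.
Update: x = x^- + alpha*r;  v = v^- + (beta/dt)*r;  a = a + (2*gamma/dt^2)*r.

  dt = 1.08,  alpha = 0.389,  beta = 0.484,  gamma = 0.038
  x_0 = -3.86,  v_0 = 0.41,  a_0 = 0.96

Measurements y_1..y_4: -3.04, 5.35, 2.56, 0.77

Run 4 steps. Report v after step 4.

step 1: x_pred=-2.8573  r=-0.1827  x^+=-2.9284  v^+=1.3649  a^+=0.9481
step 2: x_pred=-0.9013  r=6.2513  x^+=1.5304  v^+=5.1904  a^+=1.3554
step 3: x_pred=7.9266  r=-5.3666  x^+=5.8390  v^+=4.2492  a^+=1.0057
step 4: x_pred=11.0147  r=-10.2447  x^+=7.0295  v^+=0.7443  a^+=0.3382

v_post = 0.7443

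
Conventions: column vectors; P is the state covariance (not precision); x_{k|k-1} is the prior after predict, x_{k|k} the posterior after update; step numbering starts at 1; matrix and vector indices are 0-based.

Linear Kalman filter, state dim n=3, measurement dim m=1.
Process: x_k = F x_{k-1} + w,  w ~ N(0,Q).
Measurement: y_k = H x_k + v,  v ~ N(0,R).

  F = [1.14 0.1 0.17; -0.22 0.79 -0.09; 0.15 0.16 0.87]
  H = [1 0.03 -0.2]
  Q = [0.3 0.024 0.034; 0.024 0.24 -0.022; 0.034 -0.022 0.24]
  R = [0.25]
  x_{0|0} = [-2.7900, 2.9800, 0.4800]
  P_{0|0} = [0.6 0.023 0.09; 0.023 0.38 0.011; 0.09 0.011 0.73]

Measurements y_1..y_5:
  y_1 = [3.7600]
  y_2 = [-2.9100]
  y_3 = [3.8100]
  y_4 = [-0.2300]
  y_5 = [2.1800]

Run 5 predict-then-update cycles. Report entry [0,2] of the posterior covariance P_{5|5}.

P_post[0,2] = 0.2552

step 1: x^-=[-2.8010, 2.9248, 0.4759]  P^-=[1.1452 -0.0986 0.3480; -0.0986 0.5061 -0.0601; 0.3480 -0.0601 0.8434]  S=[1.2850]  K=[0.8347; -0.0556; 0.1381]  nu=[6.5684]  x^+=[2.6819, 2.5596, 1.3833]  P^+=[0.2498 -0.0390 0.1998; -0.0390 0.5021 -0.0502; 0.1998 -0.0502 0.8189]
step 2: x^-=[3.5485, 1.3075, 2.0153]  P^-=[0.7202 -0.0800 0.3957; -0.0800 0.6007 -0.1089; 0.3957 -0.1089 0.9146]  S=[0.8455]  K=[0.7553; -0.0476; 0.2478]  nu=[-6.0947]  x^+=[-1.0549, 1.5977, 0.5050]  P^+=[0.2378 -0.0496 0.2375; -0.0496 0.5988 -0.0989; 0.2375 -0.0989 0.8627]
step 3: x^-=[-0.9570, 1.4488, 0.5368]  P^-=[0.7173 -0.0908 0.4323; -0.0908 0.6729 -0.1410; 0.4323 -0.1410 0.9457]  S=[0.8291]  K=[0.7576; -0.0511; 0.2882]  nu=[4.8309]  x^+=[2.7031, 1.2018, 1.9290]  P^+=[0.2414 -0.0587 0.2513; -0.0587 0.6708 -0.1288; 0.2513 -0.1288 0.8769]
step 4: x^-=[3.5296, 0.1811, 2.2760]  P^-=[0.7254 -0.0998 0.4450; -0.0998 0.7261 -0.1569; 0.4450 -0.1569 0.9532]  S=[0.8321]  K=[0.7613; -0.0561; 0.3001]  nu=[-3.3098]  x^+=[1.0100, 0.3668, 1.2827]  P^+=[0.2432 -0.0643 0.2550; -0.0643 0.7235 -0.1429; 0.2550 -0.1429 0.8783]
step 5: x^-=[1.4061, -0.0479, 1.3262]  P^-=[0.7280 -0.1034 0.4474; -0.1034 0.7632 -0.1611; 0.4474 -0.1611 0.9524]  S=[0.8336]  K=[0.7623; -0.0579; 0.3024]  nu=[1.0406]  x^+=[2.1993, -0.1081, 1.6409]  P^+=[0.2436 -0.0666 0.2552; -0.0666 0.7604 -0.1465; 0.2552 -0.1465 0.8762]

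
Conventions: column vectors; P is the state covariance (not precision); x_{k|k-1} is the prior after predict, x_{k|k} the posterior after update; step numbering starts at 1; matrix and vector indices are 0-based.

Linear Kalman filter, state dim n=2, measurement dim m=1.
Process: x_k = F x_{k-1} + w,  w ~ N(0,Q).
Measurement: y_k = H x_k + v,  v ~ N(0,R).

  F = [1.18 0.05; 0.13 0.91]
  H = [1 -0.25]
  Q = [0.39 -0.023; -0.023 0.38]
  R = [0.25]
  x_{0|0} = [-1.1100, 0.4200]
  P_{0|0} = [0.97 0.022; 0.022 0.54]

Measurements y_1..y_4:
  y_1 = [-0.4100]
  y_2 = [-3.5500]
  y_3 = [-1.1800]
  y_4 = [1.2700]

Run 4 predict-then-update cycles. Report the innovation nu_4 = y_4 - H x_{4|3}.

step 1: x^-=[-1.2888, 0.2379]  P^-=[1.7446 0.1741; 0.1741 0.8488]  S=[1.9606]  K=[0.8676; -0.0194]  nu=[0.9383]  x^+=[-0.4747, 0.2197]  P^+=[0.2687 0.2072; 0.2072 0.8480]
step 2: x^-=[-0.5492, 0.1382]  P^-=[0.7907 0.2806; 0.2806 1.1358]  S=[0.9714]  K=[0.7418; -0.0035]  nu=[-2.9663]  x^+=[-2.7495, 0.1485]  P^+=[0.2562 0.2831; 0.2831 1.1358]
step 3: x^-=[-3.2370, -0.2223]  P^-=[0.7830 0.3738; 0.3738 1.3919]  S=[0.9331]  K=[0.7390; 0.0277]  nu=[2.0014]  x^+=[-1.7580, -0.1669]  P^+=[0.2734 0.3547; 0.3547 1.3911]
step 4: x^-=[-2.0827, -0.3804]  P^-=[0.8161 0.4654; 0.4654 1.6206]  S=[0.9346]  K=[0.7486; 0.0645]  nu=[3.2576]  x^+=[0.3561, -0.1703]  P^+=[0.2922 0.4203; 0.4203 1.6167]

innov = [3.2576]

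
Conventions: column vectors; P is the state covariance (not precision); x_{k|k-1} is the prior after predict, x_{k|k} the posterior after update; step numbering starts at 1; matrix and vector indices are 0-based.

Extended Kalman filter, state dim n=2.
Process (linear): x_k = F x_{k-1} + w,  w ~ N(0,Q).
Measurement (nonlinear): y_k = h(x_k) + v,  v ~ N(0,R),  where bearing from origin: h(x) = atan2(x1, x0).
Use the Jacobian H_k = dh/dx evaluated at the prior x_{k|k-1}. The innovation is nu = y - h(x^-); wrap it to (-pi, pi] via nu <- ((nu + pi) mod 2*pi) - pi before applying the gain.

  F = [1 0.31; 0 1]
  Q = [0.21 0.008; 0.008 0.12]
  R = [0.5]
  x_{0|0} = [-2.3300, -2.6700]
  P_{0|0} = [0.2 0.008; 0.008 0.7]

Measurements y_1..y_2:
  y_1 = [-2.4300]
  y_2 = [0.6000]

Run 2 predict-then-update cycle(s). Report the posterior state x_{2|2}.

step 1: x^-=[-3.1577, -2.6700]  P^-=[0.4822 0.2330; 0.2330 0.8200]  H_jac=[0.1561 -0.1847]  S=[0.5263]  K=[0.0613; -0.2186]  nu=[0.0097]  x^+=[-3.1571, -2.6721]  P^+=[0.4803 0.2401; 0.2401 0.7949]
step 2: x^-=[-3.9855, -2.6721]  P^-=[0.9155 0.4945; 0.4945 0.9149]  H_jac=[0.1161 -0.1731]  S=[0.5199]  K=[0.0397; -0.1942]  nu=[-3.1322]  x^+=[-4.1099, -2.0637]  P^+=[0.9146 0.4985; 0.4985 0.8952]

x_post = [-4.1099, -2.0637]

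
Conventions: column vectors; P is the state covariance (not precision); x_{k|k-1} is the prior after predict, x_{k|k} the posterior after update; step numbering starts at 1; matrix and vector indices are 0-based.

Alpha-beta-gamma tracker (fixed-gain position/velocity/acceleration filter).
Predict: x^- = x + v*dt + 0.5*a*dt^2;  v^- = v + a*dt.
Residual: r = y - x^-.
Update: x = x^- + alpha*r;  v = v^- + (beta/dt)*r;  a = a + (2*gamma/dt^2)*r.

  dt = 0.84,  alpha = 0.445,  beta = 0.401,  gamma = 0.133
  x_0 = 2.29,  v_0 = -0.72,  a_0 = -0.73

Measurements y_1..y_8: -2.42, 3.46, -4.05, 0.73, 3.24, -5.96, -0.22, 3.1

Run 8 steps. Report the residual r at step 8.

step 1: x_pred=1.4277  r=-3.8477  x^+=-0.2846  v^+=-3.1700  a^+=-2.1805
step 2: x_pred=-3.7166  r=7.1766  x^+=-0.5230  v^+=-1.5756  a^+=0.5250
step 3: x_pred=-1.6614  r=-2.3886  x^+=-2.7243  v^+=-2.2750  a^+=-0.3755
step 4: x_pred=-4.7677  r=5.4977  x^+=-2.3212  v^+=0.0341  a^+=1.6971
step 5: x_pred=-1.6939  r=4.9339  x^+=0.5017  v^+=3.8150  a^+=3.5570
step 6: x_pred=4.9612  r=-10.9212  x^+=0.1013  v^+=1.5893  a^+=-0.5601
step 7: x_pred=1.2387  r=-1.4587  x^+=0.5896  v^+=0.4225  a^+=-1.1100
step 8: x_pred=0.5529  r=2.5471  x^+=1.6863  v^+=0.7060  a^+=-0.1498

resid = 2.5471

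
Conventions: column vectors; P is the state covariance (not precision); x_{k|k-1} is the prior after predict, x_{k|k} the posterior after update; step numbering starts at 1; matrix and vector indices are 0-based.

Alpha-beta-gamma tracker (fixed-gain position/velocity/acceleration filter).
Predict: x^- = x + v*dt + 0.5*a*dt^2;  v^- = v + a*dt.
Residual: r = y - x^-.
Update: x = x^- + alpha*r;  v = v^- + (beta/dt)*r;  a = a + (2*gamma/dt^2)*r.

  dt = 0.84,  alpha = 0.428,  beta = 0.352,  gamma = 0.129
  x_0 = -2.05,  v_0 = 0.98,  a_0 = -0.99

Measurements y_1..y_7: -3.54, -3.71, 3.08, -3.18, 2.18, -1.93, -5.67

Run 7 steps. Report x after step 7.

x_post = -0.4849

step 1: x_pred=-1.5761  r=-1.9639  x^+=-2.4166  v^+=-0.6746  a^+=-1.7081
step 2: x_pred=-3.5859  r=-0.1241  x^+=-3.6390  v^+=-2.1614  a^+=-1.7535
step 3: x_pred=-6.0732  r=9.1532  x^+=-2.1556  v^+=0.2013  a^+=1.5934
step 4: x_pred=-1.4244  r=-1.7556  x^+=-2.1758  v^+=0.8041  a^+=0.9514
step 5: x_pred=-1.1647  r=3.3447  x^+=0.2668  v^+=3.0049  a^+=2.1744
step 6: x_pred=3.5580  r=-5.4880  x^+=1.2091  v^+=2.5316  a^+=0.1677
step 7: x_pred=3.3949  r=-9.0649  x^+=-0.4849  v^+=-1.1261  a^+=-3.1468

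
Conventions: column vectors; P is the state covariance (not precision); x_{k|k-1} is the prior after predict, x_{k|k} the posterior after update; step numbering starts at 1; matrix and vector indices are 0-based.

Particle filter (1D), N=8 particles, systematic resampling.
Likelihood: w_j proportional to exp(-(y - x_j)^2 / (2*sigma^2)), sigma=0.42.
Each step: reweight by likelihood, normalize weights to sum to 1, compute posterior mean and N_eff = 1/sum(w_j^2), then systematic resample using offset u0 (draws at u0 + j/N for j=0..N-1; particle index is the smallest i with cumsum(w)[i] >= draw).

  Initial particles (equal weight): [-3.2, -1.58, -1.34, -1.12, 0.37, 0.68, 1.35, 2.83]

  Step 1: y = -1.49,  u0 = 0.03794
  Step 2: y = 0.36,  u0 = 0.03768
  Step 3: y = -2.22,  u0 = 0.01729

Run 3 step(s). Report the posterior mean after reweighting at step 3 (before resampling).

step 1: w=[0.0001, 0.3767, 0.3617, 0.2615, 0.0000, 0.0000, 0.0000, 0.0000]  mean=-1.3730  Neff=2.9317  idx=[1, 1, 1, 2, 2, 2, 3, 3]
step 2: w=[0.0047, 0.0047, 0.0047, 0.0562, 0.0562, 0.0562, 0.4085, 0.4085]  mean=-1.1636  Neff=2.9122  idx=[3, 5, 6, 6, 6, 7, 7, 7]
step 3: w=[0.2670, 0.2670, 0.0777, 0.0777, 0.0777, 0.0777, 0.0777, 0.0777]  mean=-1.2375  Neff=5.5941  idx=[0, 0, 1, 1, 1, 3, 5, 6]

post_mean = -1.2375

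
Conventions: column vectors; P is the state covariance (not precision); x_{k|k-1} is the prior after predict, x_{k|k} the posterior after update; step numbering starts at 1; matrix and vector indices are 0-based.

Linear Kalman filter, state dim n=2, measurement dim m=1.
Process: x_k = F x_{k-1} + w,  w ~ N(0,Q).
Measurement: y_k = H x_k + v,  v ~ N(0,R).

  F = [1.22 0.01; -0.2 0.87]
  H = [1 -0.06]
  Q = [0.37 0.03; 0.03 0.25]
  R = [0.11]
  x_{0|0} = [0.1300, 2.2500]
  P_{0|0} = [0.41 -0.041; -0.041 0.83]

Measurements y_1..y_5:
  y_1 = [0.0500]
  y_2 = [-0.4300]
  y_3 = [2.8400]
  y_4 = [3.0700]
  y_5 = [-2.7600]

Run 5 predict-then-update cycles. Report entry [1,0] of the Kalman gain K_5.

K[1,0] = 0.0358

step 1: x^-=[0.1811, 1.9315]  P^-=[0.9793 -0.1063; -0.1063 0.9089]  S=[1.1053]  K=[0.8918; -0.1455]  nu=[-0.0152]  x^+=[0.1675, 1.9337]  P^+=[0.1003 0.0371; 0.0371 0.8855]
step 2: x^-=[0.2237, 1.6488]  P^-=[0.5203 0.0526; 0.0526 0.9113]  S=[0.6273]  K=[0.8244; -0.0034]  nu=[-0.5548]  x^+=[-0.2337, 1.6507]  P^+=[0.0939 0.0543; 0.0543 0.9113]
step 3: x^-=[-0.2686, 1.4828]  P^-=[0.5112 0.0725; 0.0725 0.9246]  S=[0.6159]  K=[0.8231; 0.0277]  nu=[3.1975]  x^+=[2.3632, 1.5714]  P^+=[0.0940 0.0585; 0.0585 0.9242]
step 4: x^-=[2.8988, 0.8945]  P^-=[0.5115 0.0771; 0.0771 0.9329]  S=[0.6156]  K=[0.8234; 0.0343]  nu=[0.2249]  x^+=[3.0839, 0.9022]  P^+=[0.0942 0.0597; 0.0597 0.9322]
step 5: x^-=[3.7714, 0.1681]  P^-=[0.5117 0.0784; 0.0784 0.9386]  S=[0.6157]  K=[0.8235; 0.0358]  nu=[-6.5214]  x^+=[-1.5988, -0.0656]  P^+=[0.0942 0.0602; 0.0602 0.9378]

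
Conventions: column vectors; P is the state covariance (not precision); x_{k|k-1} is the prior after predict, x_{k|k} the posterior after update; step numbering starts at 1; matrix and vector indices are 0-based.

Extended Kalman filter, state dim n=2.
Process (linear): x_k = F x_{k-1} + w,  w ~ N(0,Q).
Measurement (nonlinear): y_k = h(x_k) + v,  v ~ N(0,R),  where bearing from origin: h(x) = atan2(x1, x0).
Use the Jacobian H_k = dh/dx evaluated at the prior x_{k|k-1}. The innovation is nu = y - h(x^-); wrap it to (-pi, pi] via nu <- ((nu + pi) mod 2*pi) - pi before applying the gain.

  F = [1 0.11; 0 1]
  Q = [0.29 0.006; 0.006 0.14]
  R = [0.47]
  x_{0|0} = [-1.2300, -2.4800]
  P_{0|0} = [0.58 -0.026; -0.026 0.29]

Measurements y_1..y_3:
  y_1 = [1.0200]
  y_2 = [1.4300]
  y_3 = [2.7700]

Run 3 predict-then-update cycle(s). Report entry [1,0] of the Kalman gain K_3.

K[1,0] = 0.2255

step 1: x^-=[-1.5028, -2.4800]  P^-=[0.8678 0.0119; 0.0119 0.4300]  H_jac=[0.2949 -0.1787]  S=[0.5580]  K=[0.4549; -0.1314]  nu=[3.1356]  x^+=[-0.0765, -2.8921]  P^+=[0.7523 0.0453; 0.0453 0.4204]
step 2: x^-=[-0.3946, -2.8921]  P^-=[1.0574 0.0975; 0.0975 0.5604]  H_jac=[0.3394 -0.0463]  S=[0.5900]  K=[0.6007; 0.0121]  nu=[3.1364]  x^+=[1.4895, -2.8542]  P^+=[0.8445 0.0932; 0.0932 0.5603]
step 3: x^-=[1.1755, -2.8542]  P^-=[1.1618 0.1608; 0.1608 0.7003]  H_jac=[0.2996 0.1234]  S=[0.5968]  K=[0.6164; 0.2255]  nu=[-2.3331]  x^+=[-0.2625, -3.3803]  P^+=[0.9350 0.0779; 0.0779 0.6699]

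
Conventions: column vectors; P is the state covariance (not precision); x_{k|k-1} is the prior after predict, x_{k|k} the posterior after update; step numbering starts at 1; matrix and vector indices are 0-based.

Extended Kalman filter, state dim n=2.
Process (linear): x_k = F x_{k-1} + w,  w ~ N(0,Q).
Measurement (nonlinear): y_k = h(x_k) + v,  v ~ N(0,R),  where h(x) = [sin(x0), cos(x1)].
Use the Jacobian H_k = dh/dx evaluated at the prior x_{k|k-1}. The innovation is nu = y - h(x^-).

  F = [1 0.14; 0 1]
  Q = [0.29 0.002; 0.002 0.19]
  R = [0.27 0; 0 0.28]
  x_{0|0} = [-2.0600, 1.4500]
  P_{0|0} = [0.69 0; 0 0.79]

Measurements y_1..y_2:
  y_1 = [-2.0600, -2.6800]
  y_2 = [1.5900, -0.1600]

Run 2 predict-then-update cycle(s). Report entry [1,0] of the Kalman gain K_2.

step 1: x^-=[-1.8570, 1.4500]  P^-=[0.9955 0.1126; 0.1126 0.9800]  H_jac=[-0.2823 0.0000; 0.0000 -0.9927]  S=[0.3493 0.0316; 0.0316 1.2458]  K=[-0.7982 -0.0695; -0.0205 -0.7804]  nu=[-1.1007, -2.8005]  x^+=[-0.7838, 3.6581]  P^+=[0.7634 0.0196; 0.0196 0.2201]
step 2: x^-=[-0.2716, 3.6581]  P^-=[1.0632 0.0524; 0.0524 0.4101]  H_jac=[0.9633 0.0000; 0.0000 0.4939]  S=[1.2567 0.0249; 0.0249 0.3800]  K=[0.8147 0.0147; 0.0296 0.5310]  nu=[1.8583, 0.7095]  x^+=[1.2528, 4.0900]  P^+=[0.2284 0.0083; 0.0083 0.3011]

K[1,0] = 0.0296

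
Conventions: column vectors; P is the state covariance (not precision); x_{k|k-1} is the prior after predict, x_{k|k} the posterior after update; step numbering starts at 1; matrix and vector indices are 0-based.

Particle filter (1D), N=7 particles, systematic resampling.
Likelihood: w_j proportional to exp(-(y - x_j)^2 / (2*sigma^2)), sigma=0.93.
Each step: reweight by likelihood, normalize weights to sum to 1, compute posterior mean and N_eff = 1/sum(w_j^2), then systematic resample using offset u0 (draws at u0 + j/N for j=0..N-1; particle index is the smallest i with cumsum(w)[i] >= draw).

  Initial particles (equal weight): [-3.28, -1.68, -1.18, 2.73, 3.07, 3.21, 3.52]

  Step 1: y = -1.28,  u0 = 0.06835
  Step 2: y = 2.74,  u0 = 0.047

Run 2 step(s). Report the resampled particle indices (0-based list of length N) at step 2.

step 1: w=[0.0494, 0.4547, 0.4959, 0.0000, 0.0000, 0.0000, 0.0000]  mean=-1.5108  Neff=2.1975  idx=[1, 1, 1, 1, 2, 2, 2]
step 2: w=[0.0267, 0.0267, 0.0267, 0.0267, 0.2977, 0.2977, 0.2977]  mean=-1.2334  Neff=3.7210  idx=[1, 4, 4, 5, 5, 6, 6]

resampled_idx = [1, 4, 4, 5, 5, 6, 6]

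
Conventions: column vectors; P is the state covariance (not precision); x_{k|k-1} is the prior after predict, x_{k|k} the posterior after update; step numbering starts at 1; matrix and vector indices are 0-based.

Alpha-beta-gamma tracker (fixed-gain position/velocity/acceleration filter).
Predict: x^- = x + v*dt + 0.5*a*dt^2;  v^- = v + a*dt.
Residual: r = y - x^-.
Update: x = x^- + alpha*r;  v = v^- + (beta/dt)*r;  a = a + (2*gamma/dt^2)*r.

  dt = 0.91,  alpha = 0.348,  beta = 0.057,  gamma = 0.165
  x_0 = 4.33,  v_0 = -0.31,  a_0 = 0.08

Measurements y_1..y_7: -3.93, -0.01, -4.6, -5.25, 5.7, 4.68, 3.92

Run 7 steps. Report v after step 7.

v_post = 15.9551

step 1: x_pred=4.0810  r=-8.0110  x^+=1.2932  v^+=-0.7390  a^+=-3.1124
step 2: x_pred=-0.6680  r=0.6580  x^+=-0.4390  v^+=-3.5301  a^+=-2.8502
step 3: x_pred=-4.8315  r=0.2315  x^+=-4.7509  v^+=-6.1093  a^+=-2.7580
step 4: x_pred=-11.4523  r=6.2023  x^+=-9.2939  v^+=-8.2305  a^+=-0.2863
step 5: x_pred=-16.9022  r=22.6022  x^+=-9.0366  v^+=-7.0753  a^+=8.7207
step 6: x_pred=-11.8644  r=16.5444  x^+=-6.1069  v^+=1.8968  a^+=15.3137
step 7: x_pred=1.9598  r=1.9602  x^+=2.6420  v^+=15.9551  a^+=16.0948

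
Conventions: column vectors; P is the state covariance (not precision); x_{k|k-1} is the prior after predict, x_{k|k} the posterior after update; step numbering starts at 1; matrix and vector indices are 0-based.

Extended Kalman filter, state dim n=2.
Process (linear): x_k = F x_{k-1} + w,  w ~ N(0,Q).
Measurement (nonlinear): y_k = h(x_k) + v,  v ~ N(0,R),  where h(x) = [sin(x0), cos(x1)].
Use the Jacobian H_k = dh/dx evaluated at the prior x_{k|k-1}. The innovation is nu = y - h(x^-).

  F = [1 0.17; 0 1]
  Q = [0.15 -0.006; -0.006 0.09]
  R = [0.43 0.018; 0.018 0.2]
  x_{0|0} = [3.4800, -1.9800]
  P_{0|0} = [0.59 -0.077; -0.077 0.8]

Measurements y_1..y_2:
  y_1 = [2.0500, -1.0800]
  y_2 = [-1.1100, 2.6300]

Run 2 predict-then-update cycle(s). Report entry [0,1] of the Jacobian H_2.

step 1: x^-=[3.1434, -1.9800]  P^-=[0.7369 0.0530; 0.0530 0.8900]  H_jac=[-1.0000 0.0000; 0.0000 0.9174]  S=[1.1669 -0.0306; -0.0306 0.9491]  K=[-0.6307 0.0309; -0.0229 0.8596]  nu=[2.0518, -0.6821]  x^+=[1.8283, -2.6132]  P^+=[0.2706 -0.0056; -0.0056 0.1869]
step 2: x^-=[1.3840, -2.6132]  P^-=[0.4241 0.0201; 0.0201 0.2769]  H_jac=[0.1857 0.0000; 0.0000 0.5041]  S=[0.4446 0.0199; 0.0199 0.2704]  K=[0.1761 0.0246; -0.0147 0.5174]  nu=[-2.0926, 3.4936]  x^+=[1.1015, -0.7747]  P^+=[0.4100 0.0160; 0.0160 0.2048]

H_jac[0,1] = 0.0000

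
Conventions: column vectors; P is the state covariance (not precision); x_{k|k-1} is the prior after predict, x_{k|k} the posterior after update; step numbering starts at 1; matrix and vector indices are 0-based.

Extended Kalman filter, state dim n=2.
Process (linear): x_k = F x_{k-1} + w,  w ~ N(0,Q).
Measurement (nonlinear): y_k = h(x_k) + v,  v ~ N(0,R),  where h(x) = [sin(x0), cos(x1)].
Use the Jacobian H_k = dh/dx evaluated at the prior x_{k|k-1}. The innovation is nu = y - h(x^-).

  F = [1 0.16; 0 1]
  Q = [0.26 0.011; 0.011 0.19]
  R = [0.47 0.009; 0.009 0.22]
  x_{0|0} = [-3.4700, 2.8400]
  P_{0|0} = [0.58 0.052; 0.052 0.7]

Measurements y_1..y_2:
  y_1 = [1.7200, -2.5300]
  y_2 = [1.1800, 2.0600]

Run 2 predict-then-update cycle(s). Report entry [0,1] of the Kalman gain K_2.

step 1: x^-=[-3.0156, 2.8400]  P^-=[0.8746 0.1750; 0.1750 0.8900]  H_jac=[-0.9921 0.0000; 0.0000 -0.2970]  S=[1.3308 0.0606; 0.0606 0.2985]  K=[-0.6501 -0.0422; -0.0910 -0.8671]  nu=[1.8457, -1.5751]  x^+=[-4.1489, 4.0379]  P^+=[0.3084 0.0510; 0.0510 0.6450]
step 2: x^-=[-3.5028, 4.0379]  P^-=[0.6012 0.1652; 0.1652 0.8350]  H_jac=[-0.9355 0.0000; 0.0000 0.7810]  S=[0.9961 -0.1117; -0.1117 0.7293]  K=[-0.5543 0.0920; -0.0558 0.8856]  nu=[0.8266, 2.6845]  x^+=[-3.7140, 6.3692]  P^+=[0.2776 0.0195; 0.0195 0.2488]

K[0,1] = 0.0920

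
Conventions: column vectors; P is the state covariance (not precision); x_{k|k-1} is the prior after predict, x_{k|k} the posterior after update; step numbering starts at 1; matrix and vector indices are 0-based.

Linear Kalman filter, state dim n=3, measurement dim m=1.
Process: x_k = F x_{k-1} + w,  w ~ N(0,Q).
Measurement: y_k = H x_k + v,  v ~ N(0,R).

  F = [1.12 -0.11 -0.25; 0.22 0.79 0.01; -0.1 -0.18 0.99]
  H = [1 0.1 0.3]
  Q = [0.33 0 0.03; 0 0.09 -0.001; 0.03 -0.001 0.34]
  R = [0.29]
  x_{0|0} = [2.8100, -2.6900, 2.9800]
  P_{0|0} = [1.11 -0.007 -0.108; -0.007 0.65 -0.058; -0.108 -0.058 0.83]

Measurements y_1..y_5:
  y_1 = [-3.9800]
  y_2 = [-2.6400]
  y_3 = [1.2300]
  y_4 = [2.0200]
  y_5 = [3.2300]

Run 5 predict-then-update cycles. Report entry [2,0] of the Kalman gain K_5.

step 1: x^-=[2.6981, -1.4771, 3.1534]  P^-=[1.8411 0.2252 -0.4043; 0.2252 0.5456 -0.1775; -0.4043 -0.1775 1.2274]  S=[2.0389]  K=[0.8546; 0.1111; -0.0264]  nu=[-7.4764]  x^+=[-3.6910, -2.3076, 3.3507]  P^+=[0.3522 0.0316 -0.3583; 0.0316 0.5205 -0.1715; -0.3583 -0.1715 1.2260]
step 2: x^-=[-4.7178, -2.6015, 4.1016]  P^-=[1.0381 0.1154 -0.7039; 0.1154 0.4387 -0.2859; -0.7039 -0.2859 1.6952]  S=[1.0687]  K=[0.7846; 0.0688; -0.2095]  nu=[1.1074]  x^+=[-3.8489, -2.5253, 3.8696]  P^+=[0.3802 0.0577 -0.5282; 0.0577 0.4336 -0.2705; -0.5282 -0.2705 1.6483]
step 3: x^-=[-5.0004, -2.8031, 4.6703]  P^-=[1.1819 0.1784 -1.0046; 0.1784 0.3927 -0.3871; -1.0046 -0.3871 2.1764]  S=[1.0814]  K=[0.8307; 0.0939; -0.3609]  nu=[5.1096]  x^+=[-0.7557, -2.3233, 2.8261]  P^+=[0.4356 0.0941 -0.6803; 0.0941 0.3831 -0.3505; -0.6803 -0.3505 2.0355]
step 4: x^-=[-1.2973, -1.9734, 3.2915]  P^-=[1.3468 0.2493 -1.2818; 0.2493 0.3746 -0.4770; -1.2818 -0.4770 2.6148]  S=[1.1280]  K=[0.8751; 0.1273; -0.4833]  nu=[2.5272]  x^+=[0.9143, -1.6515, 2.0703]  P^+=[0.4829 0.1236 -0.8048; 0.1236 0.3563 -0.4076; -0.8048 -0.4076 2.3513]
step 5: x^-=[0.6882, -1.0829, 2.2554]  P^-=[1.4848 0.3047 -1.5090; 0.3047 0.3689 -0.5462; -1.5090 -0.5462 2.9700]  S=[1.1686]  K=[0.9093; 0.1521; -0.5756]  nu=[1.9735]  x^+=[2.4826, -0.7827, 1.1196]  P^+=[0.5186 0.1431 -0.8974; 0.1431 0.3419 -0.4439; -0.8974 -0.4439 2.5829]

K[2,0] = -0.5756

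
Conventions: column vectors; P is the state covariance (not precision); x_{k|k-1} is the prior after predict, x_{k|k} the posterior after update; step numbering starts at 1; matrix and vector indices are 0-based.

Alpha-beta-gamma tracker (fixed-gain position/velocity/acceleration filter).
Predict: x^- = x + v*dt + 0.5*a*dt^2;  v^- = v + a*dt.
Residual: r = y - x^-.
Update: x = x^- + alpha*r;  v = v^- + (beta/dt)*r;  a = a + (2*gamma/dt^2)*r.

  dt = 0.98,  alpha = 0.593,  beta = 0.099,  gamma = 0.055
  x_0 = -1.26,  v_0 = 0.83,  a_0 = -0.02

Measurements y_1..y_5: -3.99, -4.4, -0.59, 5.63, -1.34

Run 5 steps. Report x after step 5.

step 1: x_pred=-0.4562  r=-3.5338  x^+=-2.5517  v^+=0.4534  a^+=-0.4247
step 2: x_pred=-2.3114  r=-2.0886  x^+=-3.5499  v^+=-0.1738  a^+=-0.6640
step 3: x_pred=-4.0391  r=3.4491  x^+=-1.9938  v^+=-0.4761  a^+=-0.2689
step 4: x_pred=-2.5895  r=8.2195  x^+=2.2847  v^+=0.0907  a^+=0.6725
step 5: x_pred=2.6965  r=-4.0365  x^+=0.3029  v^+=0.3420  a^+=0.2102

x_post = 0.3029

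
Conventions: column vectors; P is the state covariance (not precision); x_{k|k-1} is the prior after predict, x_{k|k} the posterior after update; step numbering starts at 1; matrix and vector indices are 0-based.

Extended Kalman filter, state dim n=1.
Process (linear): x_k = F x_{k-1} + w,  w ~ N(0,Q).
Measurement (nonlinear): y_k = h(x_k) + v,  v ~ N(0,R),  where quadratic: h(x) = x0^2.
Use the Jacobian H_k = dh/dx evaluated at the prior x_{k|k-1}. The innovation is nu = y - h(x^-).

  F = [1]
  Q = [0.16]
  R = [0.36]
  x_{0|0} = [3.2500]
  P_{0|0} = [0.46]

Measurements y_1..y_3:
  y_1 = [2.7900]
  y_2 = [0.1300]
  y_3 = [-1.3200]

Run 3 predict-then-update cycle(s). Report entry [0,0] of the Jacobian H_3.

H_jac[0,0] = 2.3558

step 1: x^-=[3.2500]  P^-=[0.6200]  H_jac=[6.5000]  S=[26.5550]  K=[0.1518]  nu=[-7.7725]  x^+=[2.0704]  P^+=[0.0084]
step 2: x^-=[2.0704]  P^-=[0.1684]  H_jac=[4.1409]  S=[3.2476]  K=[0.2147]  nu=[-4.1567]  x^+=[1.1779]  P^+=[0.0187]
step 3: x^-=[1.1779]  P^-=[0.1787]  H_jac=[2.3558]  S=[1.3516]  K=[0.3114]  nu=[-2.7074]  x^+=[0.3347]  P^+=[0.0476]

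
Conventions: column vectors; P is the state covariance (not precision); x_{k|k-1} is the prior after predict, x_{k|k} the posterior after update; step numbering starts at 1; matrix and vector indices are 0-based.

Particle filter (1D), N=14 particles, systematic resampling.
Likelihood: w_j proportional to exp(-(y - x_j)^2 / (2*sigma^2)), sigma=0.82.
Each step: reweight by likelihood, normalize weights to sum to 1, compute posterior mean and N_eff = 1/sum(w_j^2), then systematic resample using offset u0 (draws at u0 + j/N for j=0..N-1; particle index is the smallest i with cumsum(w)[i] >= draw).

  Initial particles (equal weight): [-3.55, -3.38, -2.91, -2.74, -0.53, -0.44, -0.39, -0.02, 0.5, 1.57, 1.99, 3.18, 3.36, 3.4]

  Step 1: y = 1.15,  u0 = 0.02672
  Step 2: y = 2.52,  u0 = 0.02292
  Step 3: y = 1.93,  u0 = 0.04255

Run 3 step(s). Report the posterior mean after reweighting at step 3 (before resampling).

post_mean = 1.7833

step 1: w=[0.0000, 0.0000, 0.0000, 0.0000, 0.0395, 0.0492, 0.0552, 0.1164, 0.2353, 0.2826, 0.1907, 0.0150, 0.0085, 0.0075]  mean=0.9762  Neff=5.1936  idx=[4, 6, 7, 7, 8, 8, 8, 9, 9, 9, 9, 10, 10, 10]
step 2: w=[0.0002, 0.0004, 0.0018, 0.0018, 0.0104, 0.0104, 0.0104, 0.1101, 0.1101, 0.1101, 0.1101, 0.1748, 0.1748, 0.1748]  mean=1.7501  Neff=7.1192  idx=[5, 7, 8, 8, 9, 10, 10, 11, 11, 12, 12, 12, 13, 13]
step 3: w=[0.0173, 0.0718, 0.0718, 0.0718, 0.0718, 0.0718, 0.0718, 0.0788, 0.0788, 0.0788, 0.0788, 0.0788, 0.0788, 0.0788]  mean=1.7833  Neff=13.3785  idx=[1, 2, 3, 4, 5, 6, 7, 8, 9, 10, 10, 11, 12, 13]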